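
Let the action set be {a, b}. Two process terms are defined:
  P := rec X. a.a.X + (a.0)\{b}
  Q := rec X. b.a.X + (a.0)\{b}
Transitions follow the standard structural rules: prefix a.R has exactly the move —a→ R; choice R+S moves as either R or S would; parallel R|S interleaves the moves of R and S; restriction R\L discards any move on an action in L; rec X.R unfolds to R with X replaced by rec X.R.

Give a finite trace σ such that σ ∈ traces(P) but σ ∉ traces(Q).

aa

P's transition system — 3 states:
  m0 = rec X. a.a.X + (a.0)\{b} :: --a--▸ m1, --a--▸ m2
  m1 = 0\{b} :: (no moves)
  m2 = a.(rec X. a.a.X + (a.0)\{b}) :: --a--▸ m0
Q's transition system — 3 states:
  n0 = rec X. b.a.X + (a.0)\{b} :: --a--▸ n1, --b--▸ n2
  n1 = 0\{b} :: (no moves)
  n2 = a.(rec X. b.a.X + (a.0)\{b}) :: --a--▸ n0
Trace ⟨aa⟩ through P, begin at {m0}:
  [1] a ⇒ {m1, m2}
  [2] a ⇒ {m0}
  P completes σ.
Trace ⟨aa⟩ through Q, begin at {n0}:
  [1] a ⇒ {n1}
  [2] a ⇒ no successor for Q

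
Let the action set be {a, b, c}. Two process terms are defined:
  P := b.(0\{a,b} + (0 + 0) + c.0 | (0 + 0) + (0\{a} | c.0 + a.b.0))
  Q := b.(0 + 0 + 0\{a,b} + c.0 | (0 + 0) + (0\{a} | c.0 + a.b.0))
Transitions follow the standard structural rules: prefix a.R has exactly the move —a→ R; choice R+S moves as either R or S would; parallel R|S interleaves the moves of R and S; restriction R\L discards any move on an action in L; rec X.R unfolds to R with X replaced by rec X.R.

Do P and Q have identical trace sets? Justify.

YES

P's transition system — 6 states:
  p0 = b.(0\{a,b} + (0 + 0) + c.0 | (0 + 0) + (0\{a} | c.0 + a.b.0)) ⊢ ··b··> p1
  p1 = 0\{a,b} + (0 + 0) + c.0 | (0 + 0) + (0\{a} | c.0 + a.b.0) ⊢ ··a··> p2, ··c··> p3, ··c··> p4
  p2 = b.0 ⊢ ··b··> p5
  p3 = 0 | (0 + 0) ⊢ deadlocked
  p4 = 0\{a} | 0 ⊢ deadlocked
  p5 = 0 ⊢ deadlocked
Q's transition system — 6 states:
  q0 = b.(0 + 0 + 0\{a,b} + c.0 | (0 + 0) + (0\{a} | c.0 + a.b.0)) ⊢ ··b··> q1
  q1 = 0 + 0 + 0\{a,b} + c.0 | (0 + 0) + (0\{a} | c.0 + a.b.0) ⊢ ··a··> q2, ··c··> q3, ··c··> q4
  q2 = b.0 ⊢ ··b··> q5
  q3 = 0 | (0 + 0) ⊢ deadlocked
  q4 = 0\{a} | 0 ⊢ deadlocked
  q5 = 0 ⊢ deadlocked
Coarsest stable partition (strong bisimilarity classes):
  B0 = {p0, q0}
  B1 = {p1, q1}
  B2 = {p2, q2}
  B3 = {p3, p4, p5, q3, q4, q5}
p0 ∈ B0, q0 ∈ B0 → same block
Bisimilar ⇒ trace-equivalent.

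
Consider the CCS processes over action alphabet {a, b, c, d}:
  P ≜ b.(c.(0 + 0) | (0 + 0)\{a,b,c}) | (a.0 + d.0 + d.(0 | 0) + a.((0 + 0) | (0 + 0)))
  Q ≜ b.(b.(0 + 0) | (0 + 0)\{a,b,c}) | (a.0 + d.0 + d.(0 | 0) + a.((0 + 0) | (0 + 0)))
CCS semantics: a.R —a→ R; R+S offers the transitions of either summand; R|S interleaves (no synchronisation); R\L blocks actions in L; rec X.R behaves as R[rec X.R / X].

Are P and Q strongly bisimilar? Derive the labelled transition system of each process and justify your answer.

P ≁ Q

P's transition system — 12 states:
  s0 = b.(c.(0 + 0) | (0 + 0)\{a,b,c}) | (a.0 + d.0 + d.(0 | 0) + a.((0 + 0) | (0 + 0))) | -a-> s1, -a-> s2, -b-> s3, -d-> s2, -d-> s4
  s1 = b.(c.(0 + 0) | (0 + 0)\{a,b,c}) | ((0 + 0) | (0 + 0)) | -b-> s5
  s2 = b.(c.(0 + 0) | (0 + 0)\{a,b,c}) | 0 | -b-> s6
  s3 = c.(0 + 0) | (0 + 0)\{a,b,c} | (a.0 + d.0 + d.(0 | 0) + a.((0 + 0) | (0 + 0))) | -a-> s5, -a-> s6, -c-> s7, -d-> s6, -d-> s8
  s4 = b.(c.(0 + 0) | (0 + 0)\{a,b,c}) | (0 | 0) | -b-> s8
  s5 = c.(0 + 0) | (0 + 0)\{a,b,c} | ((0 + 0) | (0 + 0)) | -c-> s9
  s6 = c.(0 + 0) | (0 + 0)\{a,b,c} | 0 | -c-> s10
  s7 = (0 + 0) | (0 + 0)\{a,b,c} | (a.0 + d.0 + d.(0 | 0) + a.((0 + 0) | (0 + 0))) | -a-> s10, -a-> s9, -d-> s10, -d-> s11
  s8 = c.(0 + 0) | (0 + 0)\{a,b,c} | (0 | 0) | -c-> s11
  s9 = (0 + 0) | (0 + 0)\{a,b,c} | ((0 + 0) | (0 + 0)) | stopped
  s10 = (0 + 0) | (0 + 0)\{a,b,c} | 0 | stopped
  s11 = (0 + 0) | (0 + 0)\{a,b,c} | (0 | 0) | stopped
Q's transition system — 12 states:
  t0 = b.(b.(0 + 0) | (0 + 0)\{a,b,c}) | (a.0 + d.0 + d.(0 | 0) + a.((0 + 0) | (0 + 0))) | -a-> t1, -a-> t2, -b-> t3, -d-> t2, -d-> t4
  t1 = b.(b.(0 + 0) | (0 + 0)\{a,b,c}) | ((0 + 0) | (0 + 0)) | -b-> t5
  t2 = b.(b.(0 + 0) | (0 + 0)\{a,b,c}) | 0 | -b-> t6
  t3 = b.(0 + 0) | (0 + 0)\{a,b,c} | (a.0 + d.0 + d.(0 | 0) + a.((0 + 0) | (0 + 0))) | -a-> t5, -a-> t6, -b-> t7, -d-> t6, -d-> t8
  t4 = b.(b.(0 + 0) | (0 + 0)\{a,b,c}) | (0 | 0) | -b-> t8
  t5 = b.(0 + 0) | (0 + 0)\{a,b,c} | ((0 + 0) | (0 + 0)) | -b-> t9
  t6 = b.(0 + 0) | (0 + 0)\{a,b,c} | 0 | -b-> t10
  t7 = (0 + 0) | (0 + 0)\{a,b,c} | (a.0 + d.0 + d.(0 | 0) + a.((0 + 0) | (0 + 0))) | -a-> t10, -a-> t9, -d-> t10, -d-> t11
  t8 = b.(0 + 0) | (0 + 0)\{a,b,c} | (0 | 0) | -b-> t11
  t9 = (0 + 0) | (0 + 0)\{a,b,c} | ((0 + 0) | (0 + 0)) | stopped
  t10 = (0 + 0) | (0 + 0)\{a,b,c} | 0 | stopped
  t11 = (0 + 0) | (0 + 0)\{a,b,c} | (0 | 0) | stopped
Partition-refinement fixed point:
  B0 = {s0}
  B1 = {s1, s2, s4}
  B2 = {s5, s6, s8}
  B3 = {s10, s11, s9, t10, t11, t9}
  B4 = {s3}
  B5 = {s7, t7}
  B6 = {t0}
  B7 = {t1, t2, t4}
  B8 = {t5, t6, t8}
  B9 = {t3}
s0 ∈ B0, t0 ∈ B6 → different blocks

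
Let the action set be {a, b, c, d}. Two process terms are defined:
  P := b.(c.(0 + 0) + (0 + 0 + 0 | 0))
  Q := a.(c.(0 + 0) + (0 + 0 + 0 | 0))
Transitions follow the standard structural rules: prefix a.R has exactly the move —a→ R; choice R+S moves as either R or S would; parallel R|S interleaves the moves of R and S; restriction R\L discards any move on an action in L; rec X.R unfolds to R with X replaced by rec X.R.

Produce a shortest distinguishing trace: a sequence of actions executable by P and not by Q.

b

Reachable graph of P (3 states):
  p0 = b.(c.(0 + 0) + (0 + 0 + 0 | 0)) | -b-> p1
  p1 = c.(0 + 0) + (0 + 0 + 0 | 0) | -c-> p2
  p2 = 0 + 0 | ∅
Reachable graph of Q (3 states):
  q0 = a.(c.(0 + 0) + (0 + 0 + 0 | 0)) | -a-> q1
  q1 = c.(0 + 0) + (0 + 0 + 0 | 0) | -c-> q2
  q2 = 0 + 0 | ∅
Executing b from P (initial set {p0}):
  step 1 (b): {p1}
  ✓ P
Executing b from Q (initial set {q0}):
  step 1 (b): no successor for Q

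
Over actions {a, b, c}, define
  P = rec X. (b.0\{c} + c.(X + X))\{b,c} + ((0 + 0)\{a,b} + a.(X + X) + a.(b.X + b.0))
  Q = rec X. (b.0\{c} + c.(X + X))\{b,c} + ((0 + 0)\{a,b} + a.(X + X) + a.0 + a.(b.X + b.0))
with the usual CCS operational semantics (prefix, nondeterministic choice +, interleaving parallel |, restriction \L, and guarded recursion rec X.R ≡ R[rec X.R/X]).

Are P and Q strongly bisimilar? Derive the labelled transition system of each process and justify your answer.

NO

Reachable graph of P (4 states):
  s0 = rec X. (b.0\{c} + c.(X + X))\{b,c} + ((0 + 0)\{a,b} + a.(X + X) + a.(b.X + b.0)) has moves ··a··> s1, ··a··> s2
  s1 = (rec X. (b.0\{c} + c.(X + X))\{b,c} + ((0 + 0)\{a,b} + a.(X + X) + a.(b.X + b.0))) + (rec X. (b.0\{c} + c.(X + X))\{b,c} + ((0 + 0)\{a,b} + a.(X + X) + a.(b.X + b.0))) has moves ··a··> s1, ··a··> s2
  s2 = b.(rec X. (b.0\{c} + c.(X + X))\{b,c} + ((0 + 0)\{a,b} + a.(X + X) + a.(b.X + b.0))) + b.0 has moves ··b··> s0, ··b··> s3
  s3 = 0 has moves ·
Reachable graph of Q (4 states):
  t0 = rec X. (b.0\{c} + c.(X + X))\{b,c} + ((0 + 0)\{a,b} + a.(X + X) + a.0 + a.(b.X + b.0)) has moves ··a··> t1, ··a··> t2, ··a··> t3
  t1 = (rec X. (b.0\{c} + c.(X + X))\{b,c} + ((0 + 0)\{a,b} + a.(X + X) + a.0 + a.(b.X + b.0))) + (rec X. (b.0\{c} + c.(X + X))\{b,c} + ((0 + 0)\{a,b} + a.(X + X) + a.0 + a.(b.X + b.0))) has moves ··a··> t1, ··a··> t2, ··a··> t3
  t2 = 0 has moves ·
  t3 = b.(rec X. (b.0\{c} + c.(X + X))\{b,c} + ((0 + 0)\{a,b} + a.(X + X) + a.0 + a.(b.X + b.0))) + b.0 has moves ··b··> t0, ··b··> t2
Coarsest stable partition (strong bisimilarity classes):
  B0 = {s0, s1}
  B1 = {s2}
  B2 = {s3, t2}
  B3 = {t0, t1}
  B4 = {t3}
s0 ∈ B0, t0 ∈ B3 → different blocks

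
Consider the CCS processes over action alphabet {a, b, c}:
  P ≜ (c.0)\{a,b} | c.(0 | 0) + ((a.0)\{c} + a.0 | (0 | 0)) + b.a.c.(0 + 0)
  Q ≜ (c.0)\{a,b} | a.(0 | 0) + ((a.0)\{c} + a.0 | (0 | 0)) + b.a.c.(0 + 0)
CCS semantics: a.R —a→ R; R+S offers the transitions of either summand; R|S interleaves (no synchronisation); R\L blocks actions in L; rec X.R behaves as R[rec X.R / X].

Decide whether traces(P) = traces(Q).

trace-distinct — witness ⟨cc⟩

LTS(P): 9 reachable states
  s0 = (c.0)\{a,b} | c.(0 | 0) + ((a.0)\{c} + a.0 | (0 | 0)) + b.a.c.(0 + 0) ⊢ =a=> s1, =a=> s2, =b=> s3, =c=> s4, =c=> s5
  s1 = 0 | (0 | 0) ⊢ stopped
  s2 = 0\{c} ⊢ stopped
  s3 = a.c.(0 + 0) ⊢ =a=> s6
  s4 = (c.0)\{a,b} | (0 | 0) ⊢ =c=> s7
  s5 = 0\{a,b} | c.(0 | 0) ⊢ =c=> s7
  s6 = c.(0 + 0) ⊢ =c=> s8
  s7 = 0\{a,b} | (0 | 0) ⊢ stopped
  s8 = 0 + 0 ⊢ stopped
LTS(Q): 9 reachable states
  t0 = (c.0)\{a,b} | a.(0 | 0) + ((a.0)\{c} + a.0 | (0 | 0)) + b.a.c.(0 + 0) ⊢ =a=> t1, =a=> t2, =a=> t3, =b=> t4, =c=> t5
  t1 = (c.0)\{a,b} | (0 | 0) ⊢ =c=> t6
  t2 = 0 | (0 | 0) ⊢ stopped
  t3 = 0\{c} ⊢ stopped
  t4 = a.c.(0 + 0) ⊢ =a=> t7
  t5 = 0\{a,b} | a.(0 | 0) ⊢ =a=> t6
  t6 = 0\{a,b} | (0 | 0) ⊢ stopped
  t7 = c.(0 + 0) ⊢ =c=> t8
  t8 = 0 + 0 ⊢ stopped
Run σ = ⟨cc⟩ on P: start {s0}
  step 1 (c): {s4, s5}
  step 2 (c): {s7}
  — P admits the full trace.
Run σ = ⟨cc⟩ on Q: start {t0}
  step 1 (c): {t5}
  step 2 (c): ∅  — Q cannot continue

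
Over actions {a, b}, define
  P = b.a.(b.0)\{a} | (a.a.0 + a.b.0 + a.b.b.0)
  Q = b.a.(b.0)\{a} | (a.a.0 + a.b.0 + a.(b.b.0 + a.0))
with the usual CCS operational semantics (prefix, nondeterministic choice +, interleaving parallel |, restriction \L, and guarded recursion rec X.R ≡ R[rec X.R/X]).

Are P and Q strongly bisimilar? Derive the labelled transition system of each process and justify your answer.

LTS(P): 20 reachable states
  s0 = b.a.(b.0)\{a} | (a.a.0 + a.b.0 + a.b.b.0) ⊢ —a→ s1, —a→ s2, —a→ s3, —b→ s4
  s1 = b.a.(b.0)\{a} | a.0 ⊢ —a→ s5, —b→ s6
  s2 = b.a.(b.0)\{a} | b.0 ⊢ —b→ s5, —b→ s7
  s3 = b.a.(b.0)\{a} | b.b.0 ⊢ —b→ s2, —b→ s8
  s4 = a.(b.0)\{a} | (a.a.0 + a.b.0 + a.b.b.0) ⊢ —a→ s6, —a→ s7, —a→ s8, —a→ s9
  s5 = b.a.(b.0)\{a} | 0 ⊢ —b→ s10
  s6 = a.(b.0)\{a} | a.0 ⊢ —a→ s10, —a→ s11
  s7 = a.(b.0)\{a} | b.0 ⊢ —a→ s12, —b→ s10
  s8 = a.(b.0)\{a} | b.b.0 ⊢ —a→ s13, —b→ s7
  s9 = (b.0)\{a} | (a.a.0 + a.b.0 + a.b.b.0) ⊢ —a→ s11, —a→ s12, —a→ s13, —b→ s14
  s10 = a.(b.0)\{a} | 0 ⊢ —a→ s15
  s11 = (b.0)\{a} | a.0 ⊢ —a→ s15, —b→ s16
  s12 = (b.0)\{a} | b.0 ⊢ —b→ s15, —b→ s17
  s13 = (b.0)\{a} | b.b.0 ⊢ —b→ s12, —b→ s18
  s14 = 0\{a} | (a.a.0 + a.b.0 + a.b.b.0) ⊢ —a→ s16, —a→ s17, —a→ s18
  s15 = (b.0)\{a} | 0 ⊢ —b→ s19
  s16 = 0\{a} | a.0 ⊢ —a→ s19
  s17 = 0\{a} | b.0 ⊢ —b→ s19
  s18 = 0\{a} | b.b.0 ⊢ —b→ s17
  s19 = 0\{a} | 0 ⊢ deadlocked
LTS(Q): 20 reachable states
  t0 = b.a.(b.0)\{a} | (a.a.0 + a.b.0 + a.(b.b.0 + a.0)) ⊢ —a→ t1, —a→ t2, —a→ t3, —b→ t4
  t1 = b.a.(b.0)\{a} | (b.b.0 + a.0) ⊢ —a→ t5, —b→ t3, —b→ t6
  t2 = b.a.(b.0)\{a} | a.0 ⊢ —a→ t5, —b→ t7
  t3 = b.a.(b.0)\{a} | b.0 ⊢ —b→ t5, —b→ t8
  t4 = a.(b.0)\{a} | (a.a.0 + a.b.0 + a.(b.b.0 + a.0)) ⊢ —a→ t6, —a→ t7, —a→ t8, —a→ t9
  t5 = b.a.(b.0)\{a} | 0 ⊢ —b→ t10
  t6 = a.(b.0)\{a} | (b.b.0 + a.0) ⊢ —a→ t10, —a→ t11, —b→ t8
  t7 = a.(b.0)\{a} | a.0 ⊢ —a→ t10, —a→ t12
  t8 = a.(b.0)\{a} | b.0 ⊢ —a→ t13, —b→ t10
  t9 = (b.0)\{a} | (a.a.0 + a.b.0 + a.(b.b.0 + a.0)) ⊢ —a→ t11, —a→ t12, —a→ t13, —b→ t14
  t10 = a.(b.0)\{a} | 0 ⊢ —a→ t15
  t11 = (b.0)\{a} | (b.b.0 + a.0) ⊢ —a→ t15, —b→ t13, —b→ t16
  t12 = (b.0)\{a} | a.0 ⊢ —a→ t15, —b→ t17
  t13 = (b.0)\{a} | b.0 ⊢ —b→ t15, —b→ t18
  t14 = 0\{a} | (a.a.0 + a.b.0 + a.(b.b.0 + a.0)) ⊢ —a→ t16, —a→ t17, —a→ t18
  t15 = (b.0)\{a} | 0 ⊢ —b→ t19
  t16 = 0\{a} | (b.b.0 + a.0) ⊢ —a→ t19, —b→ t18
  t17 = 0\{a} | a.0 ⊢ —a→ t19
  t18 = 0\{a} | b.0 ⊢ —b→ t19
  t19 = 0\{a} | 0 ⊢ deadlocked
Bisimilarity quotient blocks:
  B0 = {s0}
  B1 = {s2, t3}
  B2 = {s5, t5}
  B3 = {s10, t10}
  B4 = {s15, s17, t15, t18}
  B5 = {s19, t19}
  B6 = {s7, t8}
  B7 = {s12, s18, t13}
  B8 = {s4}
  B9 = {s6, t7}
  B10 = {s11, t12}
  B11 = {s16, t17}
  B12 = {s9}
  B13 = {s14}
  B14 = {s13}
  B15 = {s8}
  B16 = {s1, t2}
  B17 = {s3}
  B18 = {t0}
  B19 = {t4}
  B20 = {t6}
  B21 = {t11}
  B22 = {t16}
  B23 = {t9}
  B24 = {t14}
  B25 = {t1}
s0 ∈ B0, t0 ∈ B18 → different blocks

not bisimilar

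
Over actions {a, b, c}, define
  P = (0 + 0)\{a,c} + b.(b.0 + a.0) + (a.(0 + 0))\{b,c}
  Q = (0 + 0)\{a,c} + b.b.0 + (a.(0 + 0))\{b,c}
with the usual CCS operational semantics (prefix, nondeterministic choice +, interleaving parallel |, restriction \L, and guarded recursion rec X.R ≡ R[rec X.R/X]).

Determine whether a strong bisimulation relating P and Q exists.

LTS(P): 4 reachable states
  p0 = (0 + 0)\{a,c} + b.(b.0 + a.0) + (a.(0 + 0))\{b,c} | —a→ p1, —b→ p2
  p1 = (0 + 0)\{b,c} | (no moves)
  p2 = b.0 + a.0 | —a→ p3, —b→ p3
  p3 = 0 | (no moves)
LTS(Q): 4 reachable states
  q0 = (0 + 0)\{a,c} + b.b.0 + (a.(0 + 0))\{b,c} | —a→ q1, —b→ q2
  q1 = (0 + 0)\{b,c} | (no moves)
  q2 = b.0 | —b→ q3
  q3 = 0 | (no moves)
Partition-refinement fixed point:
  B0 = {p0}
  B1 = {p1, p3, q1, q3}
  B2 = {p2}
  B3 = {q0}
  B4 = {q2}
p0 ∈ B0, q0 ∈ B3 → different blocks

not bisimilar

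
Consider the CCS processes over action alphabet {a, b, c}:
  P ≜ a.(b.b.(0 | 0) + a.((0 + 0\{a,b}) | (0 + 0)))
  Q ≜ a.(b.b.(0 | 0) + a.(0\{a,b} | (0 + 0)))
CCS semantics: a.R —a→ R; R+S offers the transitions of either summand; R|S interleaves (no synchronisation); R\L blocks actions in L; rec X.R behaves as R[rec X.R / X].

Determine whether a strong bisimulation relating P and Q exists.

P's transition system — 5 states:
  s0 = a.(b.b.(0 | 0) + a.((0 + 0\{a,b}) | (0 + 0))) ⊢ --a--▸ s1
  s1 = b.b.(0 | 0) + a.((0 + 0\{a,b}) | (0 + 0)) ⊢ --a--▸ s2, --b--▸ s3
  s2 = (0 + 0\{a,b}) | (0 + 0) ⊢ stopped
  s3 = b.(0 | 0) ⊢ --b--▸ s4
  s4 = 0 | 0 ⊢ stopped
Q's transition system — 5 states:
  t0 = a.(b.b.(0 | 0) + a.(0\{a,b} | (0 + 0))) ⊢ --a--▸ t1
  t1 = b.b.(0 | 0) + a.(0\{a,b} | (0 + 0)) ⊢ --a--▸ t2, --b--▸ t3
  t2 = 0\{a,b} | (0 + 0) ⊢ stopped
  t3 = b.(0 | 0) ⊢ --b--▸ t4
  t4 = 0 | 0 ⊢ stopped
Bisimilarity quotient blocks:
  B0 = {s0, t0}
  B1 = {s1, t1}
  B2 = {s2, s4, t2, t4}
  B3 = {s3, t3}
s0 ∈ B0, t0 ∈ B0 → same block

P ~ Q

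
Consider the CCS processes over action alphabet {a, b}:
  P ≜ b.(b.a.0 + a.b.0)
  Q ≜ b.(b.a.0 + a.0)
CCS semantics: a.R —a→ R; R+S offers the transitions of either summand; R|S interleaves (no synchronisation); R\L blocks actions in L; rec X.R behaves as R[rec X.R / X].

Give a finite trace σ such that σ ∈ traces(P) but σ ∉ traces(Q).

Reachable graph of P (5 states):
  u0 = b.(b.a.0 + a.b.0) :: —b→ u1
  u1 = b.a.0 + a.b.0 :: —a→ u2, —b→ u3
  u2 = b.0 :: —b→ u4
  u3 = a.0 :: —a→ u4
  u4 = 0 :: (no moves)
Reachable graph of Q (4 states):
  v0 = b.(b.a.0 + a.0) :: —b→ v1
  v1 = b.a.0 + a.0 :: —a→ v2, —b→ v3
  v2 = 0 :: (no moves)
  v3 = a.0 :: —a→ v2
Run σ = ⟨bab⟩ on P: start {u0}
  [1] b ⇒ {u1}
  [2] a ⇒ {u2}
  [3] b ⇒ {u4}
  ✓ P
Run σ = ⟨bab⟩ on Q: start {v0}
  [1] b ⇒ {v1}
  [2] a ⇒ {v2}
  [3] b ⇒ ∅ (Q stuck)

bab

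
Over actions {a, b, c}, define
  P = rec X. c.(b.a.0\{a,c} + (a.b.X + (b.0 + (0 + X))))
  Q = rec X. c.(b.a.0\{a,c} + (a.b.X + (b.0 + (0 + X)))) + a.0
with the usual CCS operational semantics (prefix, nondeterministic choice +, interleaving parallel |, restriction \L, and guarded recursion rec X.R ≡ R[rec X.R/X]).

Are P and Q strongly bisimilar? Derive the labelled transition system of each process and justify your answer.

not bisimilar

LTS(P): 6 reachable states
  m0 = rec X. c.(b.a.0\{a,c} + (a.b.X + (b.0 + (0 + X)))) :: -c-> m1
  m1 = b.a.0\{a,c} + (a.b.(rec X. c.(b.a.0\{a,c} + (a.b.X + (b.0 + (0 + X))))) + (b.0 + (0 + (rec X. c.(b.a.0\{a,c} + (a.b.X + (b.0 + (0 + X)))))))) :: -a-> m2, -b-> m3, -b-> m4, -c-> m1
  m2 = b.(rec X. c.(b.a.0\{a,c} + (a.b.X + (b.0 + (0 + X))))) :: -b-> m0
  m3 = 0 :: ·
  m4 = a.0\{a,c} :: -a-> m5
  m5 = 0\{a,c} :: ·
LTS(Q): 6 reachable states
  n0 = rec X. c.(b.a.0\{a,c} + (a.b.X + (b.0 + (0 + X)))) + a.0 :: -a-> n1, -c-> n2
  n1 = 0 :: ·
  n2 = b.a.0\{a,c} + (a.b.(rec X. c.(b.a.0\{a,c} + (a.b.X + (b.0 + (0 + X)))) + a.0) + (b.0 + (0 + (rec X. c.(b.a.0\{a,c} + (a.b.X + (b.0 + (0 + X)))) + a.0)))) :: -a-> n1, -a-> n3, -b-> n1, -b-> n4, -c-> n2
  n3 = b.(rec X. c.(b.a.0\{a,c} + (a.b.X + (b.0 + (0 + X)))) + a.0) :: -b-> n0
  n4 = a.0\{a,c} :: -a-> n5
  n5 = 0\{a,c} :: ·
Partition-refinement fixed point:
  B0 = {m0}
  B1 = {m1}
  B2 = {m3, m5, n1, n5}
  B3 = {m2}
  B4 = {m4, n4}
  B5 = {n0}
  B6 = {n2}
  B7 = {n3}
m0 ∈ B0, n0 ∈ B5 → different blocks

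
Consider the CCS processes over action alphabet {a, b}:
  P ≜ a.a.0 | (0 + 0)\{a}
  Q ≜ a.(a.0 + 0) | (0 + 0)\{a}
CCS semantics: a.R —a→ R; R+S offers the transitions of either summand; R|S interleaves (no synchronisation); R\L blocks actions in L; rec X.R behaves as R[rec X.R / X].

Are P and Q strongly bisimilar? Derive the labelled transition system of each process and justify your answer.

P ~ Q

LTS(P): 3 reachable states
  u0 = a.a.0 | (0 + 0)\{a} | ··a··> u1
  u1 = a.0 | (0 + 0)\{a} | ··a··> u2
  u2 = 0 | (0 + 0)\{a} | deadlocked
LTS(Q): 3 reachable states
  v0 = a.(a.0 + 0) | (0 + 0)\{a} | ··a··> v1
  v1 = (a.0 + 0) | (0 + 0)\{a} | ··a··> v2
  v2 = 0 | (0 + 0)\{a} | deadlocked
Bisimilarity quotient blocks:
  B0 = {u0, v0}
  B1 = {u1, v1}
  B2 = {u2, v2}
u0 ∈ B0, v0 ∈ B0 → same block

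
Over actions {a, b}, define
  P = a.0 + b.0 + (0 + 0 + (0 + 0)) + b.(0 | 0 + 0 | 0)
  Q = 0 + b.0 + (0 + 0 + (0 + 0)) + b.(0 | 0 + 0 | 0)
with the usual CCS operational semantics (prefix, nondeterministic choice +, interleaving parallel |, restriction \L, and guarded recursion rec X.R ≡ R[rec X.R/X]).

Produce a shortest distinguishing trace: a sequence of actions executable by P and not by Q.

P's transition system — 3 states:
  u0 = a.0 + b.0 + (0 + 0 + (0 + 0)) + b.(0 | 0 + 0 | 0) | ··a··> u1, ··b··> u1, ··b··> u2
  u1 = 0 | ∅
  u2 = 0 | 0 + 0 | 0 | ∅
Q's transition system — 3 states:
  v0 = 0 + b.0 + (0 + 0 + (0 + 0)) + b.(0 | 0 + 0 | 0) | ··b··> v1, ··b··> v2
  v1 = 0 | ∅
  v2 = 0 | 0 + 0 | 0 | ∅
Run σ = ⟨a⟩ on P: start {u0}
  step 1 (a): {u1}
  ✓ P
Run σ = ⟨a⟩ on Q: start {v0}
  step 1 (a): ∅ (Q stuck)

a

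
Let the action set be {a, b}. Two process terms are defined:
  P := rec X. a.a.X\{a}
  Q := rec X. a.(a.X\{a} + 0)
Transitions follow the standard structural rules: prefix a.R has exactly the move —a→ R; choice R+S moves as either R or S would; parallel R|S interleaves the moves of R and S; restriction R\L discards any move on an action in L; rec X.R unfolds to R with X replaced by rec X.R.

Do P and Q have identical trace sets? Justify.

P's transition system — 3 states:
  p0 = rec X. a.a.X\{a} ⊢ —a→ p1
  p1 = a.(rec X. a.a.X\{a})\{a} ⊢ —a→ p2
  p2 = (rec X. a.a.X\{a})\{a} ⊢ deadlocked
Q's transition system — 3 states:
  q0 = rec X. a.(a.X\{a} + 0) ⊢ —a→ q1
  q1 = a.(rec X. a.(a.X\{a} + 0))\{a} + 0 ⊢ —a→ q2
  q2 = (rec X. a.(a.X\{a} + 0))\{a} ⊢ deadlocked
Bisimilarity quotient blocks:
  B0 = {p0, q0}
  B1 = {p1, q1}
  B2 = {p2, q2}
p0 ∈ B0, q0 ∈ B0 → same block
Bisimilar ⇒ trace-equivalent.

trace-equivalent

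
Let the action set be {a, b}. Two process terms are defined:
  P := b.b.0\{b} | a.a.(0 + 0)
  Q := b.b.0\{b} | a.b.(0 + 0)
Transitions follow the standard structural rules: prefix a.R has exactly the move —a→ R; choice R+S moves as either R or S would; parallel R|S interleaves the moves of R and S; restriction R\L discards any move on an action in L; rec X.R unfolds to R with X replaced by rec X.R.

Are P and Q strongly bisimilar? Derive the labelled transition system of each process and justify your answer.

Reachable graph of P (9 states):
  p0 = b.b.0\{b} | a.a.(0 + 0) | ··a··> p1, ··b··> p2
  p1 = b.b.0\{b} | a.(0 + 0) | ··a··> p3, ··b··> p4
  p2 = b.0\{b} | a.a.(0 + 0) | ··a··> p4, ··b··> p5
  p3 = b.b.0\{b} | (0 + 0) | ··b··> p6
  p4 = b.0\{b} | a.(0 + 0) | ··a··> p6, ··b··> p7
  p5 = 0\{b} | a.a.(0 + 0) | ··a··> p7
  p6 = b.0\{b} | (0 + 0) | ··b··> p8
  p7 = 0\{b} | a.(0 + 0) | ··a··> p8
  p8 = 0\{b} | (0 + 0) | ·
Reachable graph of Q (9 states):
  q0 = b.b.0\{b} | a.b.(0 + 0) | ··a··> q1, ··b··> q2
  q1 = b.b.0\{b} | b.(0 + 0) | ··b··> q3, ··b··> q4
  q2 = b.0\{b} | a.b.(0 + 0) | ··a··> q3, ··b··> q5
  q3 = b.0\{b} | b.(0 + 0) | ··b··> q6, ··b··> q7
  q4 = b.b.0\{b} | (0 + 0) | ··b··> q7
  q5 = 0\{b} | a.b.(0 + 0) | ··a··> q6
  q6 = 0\{b} | b.(0 + 0) | ··b··> q8
  q7 = b.0\{b} | (0 + 0) | ··b··> q8
  q8 = 0\{b} | (0 + 0) | ·
Bisimilarity quotient blocks:
  B0 = {p0}
  B1 = {p1}
  B2 = {p4}
  B3 = {p6, q6, q7}
  B4 = {p8, q8}
  B5 = {p7}
  B6 = {p3, q3, q4}
  B7 = {p2}
  B8 = {p5}
  B9 = {q0}
  B10 = {q1}
  B11 = {q2}
  B12 = {q5}
p0 ∈ B0, q0 ∈ B9 → different blocks

P ≁ Q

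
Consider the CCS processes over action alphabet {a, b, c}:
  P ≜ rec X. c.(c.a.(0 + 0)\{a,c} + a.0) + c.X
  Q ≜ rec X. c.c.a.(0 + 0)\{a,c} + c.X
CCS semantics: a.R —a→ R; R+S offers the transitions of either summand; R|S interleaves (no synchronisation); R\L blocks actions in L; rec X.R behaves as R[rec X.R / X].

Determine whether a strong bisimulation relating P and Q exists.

P's transition system — 5 states:
  u0 = rec X. c.(c.a.(0 + 0)\{a,c} + a.0) + c.X ⊢ =c=> u0, =c=> u1
  u1 = c.a.(0 + 0)\{a,c} + a.0 ⊢ =a=> u2, =c=> u3
  u2 = 0 ⊢ stopped
  u3 = a.(0 + 0)\{a,c} ⊢ =a=> u4
  u4 = (0 + 0)\{a,c} ⊢ stopped
Q's transition system — 4 states:
  v0 = rec X. c.c.a.(0 + 0)\{a,c} + c.X ⊢ =c=> v0, =c=> v1
  v1 = c.a.(0 + 0)\{a,c} ⊢ =c=> v2
  v2 = a.(0 + 0)\{a,c} ⊢ =a=> v3
  v3 = (0 + 0)\{a,c} ⊢ stopped
Coarsest stable partition (strong bisimilarity classes):
  B0 = {u0}
  B1 = {u1}
  B2 = {u3, v2}
  B3 = {u2, u4, v3}
  B4 = {v0}
  B5 = {v1}
u0 ∈ B0, v0 ∈ B4 → different blocks

NO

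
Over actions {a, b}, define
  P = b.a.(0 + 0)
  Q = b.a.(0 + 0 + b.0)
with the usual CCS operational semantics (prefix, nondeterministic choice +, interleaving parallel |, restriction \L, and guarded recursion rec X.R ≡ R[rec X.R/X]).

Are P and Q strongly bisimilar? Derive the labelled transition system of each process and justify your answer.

LTS(P): 3 reachable states
  p0 = b.a.(0 + 0) has moves -b-> p1
  p1 = a.(0 + 0) has moves -a-> p2
  p2 = 0 + 0 has moves stopped
LTS(Q): 4 reachable states
  q0 = b.a.(0 + 0 + b.0) has moves -b-> q1
  q1 = a.(0 + 0 + b.0) has moves -a-> q2
  q2 = 0 + 0 + b.0 has moves -b-> q3
  q3 = 0 has moves stopped
Partition-refinement fixed point:
  B0 = {p0}
  B1 = {p1}
  B2 = {p2, q3}
  B3 = {q0}
  B4 = {q1}
  B5 = {q2}
p0 ∈ B0, q0 ∈ B3 → different blocks

NO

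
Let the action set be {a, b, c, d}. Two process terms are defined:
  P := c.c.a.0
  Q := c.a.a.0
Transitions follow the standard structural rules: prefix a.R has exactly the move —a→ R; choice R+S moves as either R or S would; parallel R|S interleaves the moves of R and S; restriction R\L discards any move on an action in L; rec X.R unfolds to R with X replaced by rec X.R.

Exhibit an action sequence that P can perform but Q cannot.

cc

Reachable graph of P (4 states):
  u0 = c.c.a.0 | =c=> u1
  u1 = c.a.0 | =c=> u2
  u2 = a.0 | =a=> u3
  u3 = 0 | stopped
Reachable graph of Q (4 states):
  v0 = c.a.a.0 | =c=> v1
  v1 = a.a.0 | =a=> v2
  v2 = a.0 | =a=> v3
  v3 = 0 | stopped
Run σ = ⟨cc⟩ on P: start {u0}
  after c @ step 1: {u1}
  after c @ step 2: {u2}
  ✓ P
Run σ = ⟨cc⟩ on Q: start {v0}
  after c @ step 1: {v1}
  after c @ step 2: ∅ (Q stuck)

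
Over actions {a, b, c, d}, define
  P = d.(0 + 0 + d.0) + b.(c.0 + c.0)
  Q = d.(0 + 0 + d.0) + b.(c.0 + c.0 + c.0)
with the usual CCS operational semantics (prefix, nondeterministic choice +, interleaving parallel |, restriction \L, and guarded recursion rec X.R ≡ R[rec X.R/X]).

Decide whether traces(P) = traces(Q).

traces(P) = traces(Q)

P's transition system — 4 states:
  u0 = d.(0 + 0 + d.0) + b.(c.0 + c.0) :: =b=> u1, =d=> u2
  u1 = c.0 + c.0 :: =c=> u3
  u2 = 0 + 0 + d.0 :: =d=> u3
  u3 = 0 :: (no moves)
Q's transition system — 4 states:
  v0 = d.(0 + 0 + d.0) + b.(c.0 + c.0 + c.0) :: =b=> v1, =d=> v2
  v1 = c.0 + c.0 + c.0 :: =c=> v3
  v2 = 0 + 0 + d.0 :: =d=> v3
  v3 = 0 :: (no moves)
Bisimilarity quotient blocks:
  B0 = {u0, v0}
  B1 = {u1, v1}
  B2 = {u3, v3}
  B3 = {u2, v2}
u0 ∈ B0, v0 ∈ B0 → same block
Bisimilar ⇒ trace-equivalent.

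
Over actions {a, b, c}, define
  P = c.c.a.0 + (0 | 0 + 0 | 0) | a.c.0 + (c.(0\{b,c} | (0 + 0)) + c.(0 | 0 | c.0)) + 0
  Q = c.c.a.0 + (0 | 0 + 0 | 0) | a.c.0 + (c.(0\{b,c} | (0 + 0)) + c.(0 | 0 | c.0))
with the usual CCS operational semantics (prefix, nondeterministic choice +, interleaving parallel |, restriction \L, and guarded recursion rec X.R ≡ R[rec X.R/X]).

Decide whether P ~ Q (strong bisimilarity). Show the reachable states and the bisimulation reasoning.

YES

LTS(P): 9 reachable states
  u0 = c.c.a.0 + (0 | 0 + 0 | 0) | a.c.0 + (c.(0\{b,c} | (0 + 0)) + c.(0 | 0 | c.0)) + 0 :: -a-> u1, -c-> u2, -c-> u3, -c-> u4
  u1 = (0 | 0 + 0 | 0) | c.0 :: -c-> u5
  u2 = 0 | 0 | c.0 :: -c-> u6
  u3 = 0\{b,c} | (0 + 0) :: (no moves)
  u4 = c.a.0 :: -c-> u7
  u5 = (0 | 0 + 0 | 0) | 0 :: (no moves)
  u6 = 0 | 0 | 0 :: (no moves)
  u7 = a.0 :: -a-> u8
  u8 = 0 :: (no moves)
LTS(Q): 9 reachable states
  v0 = c.c.a.0 + (0 | 0 + 0 | 0) | a.c.0 + (c.(0\{b,c} | (0 + 0)) + c.(0 | 0 | c.0)) :: -a-> v1, -c-> v2, -c-> v3, -c-> v4
  v1 = (0 | 0 + 0 | 0) | c.0 :: -c-> v5
  v2 = 0 | 0 | c.0 :: -c-> v6
  v3 = 0\{b,c} | (0 + 0) :: (no moves)
  v4 = c.a.0 :: -c-> v7
  v5 = (0 | 0 + 0 | 0) | 0 :: (no moves)
  v6 = 0 | 0 | 0 :: (no moves)
  v7 = a.0 :: -a-> v8
  v8 = 0 :: (no moves)
Bisimilarity quotient blocks:
  B0 = {u0, v0}
  B1 = {u1, u2, v1, v2}
  B2 = {u3, u5, u6, u8, v3, v5, v6, v8}
  B3 = {u4, v4}
  B4 = {u7, v7}
u0 ∈ B0, v0 ∈ B0 → same block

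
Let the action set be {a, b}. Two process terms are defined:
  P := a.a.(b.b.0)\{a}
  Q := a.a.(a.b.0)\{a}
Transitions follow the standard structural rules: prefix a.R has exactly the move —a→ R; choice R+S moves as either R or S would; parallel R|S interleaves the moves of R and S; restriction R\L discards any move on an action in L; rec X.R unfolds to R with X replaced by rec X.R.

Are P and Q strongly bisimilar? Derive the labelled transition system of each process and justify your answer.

LTS(P): 5 reachable states
  s0 = a.a.(b.b.0)\{a} | ··a··> s1
  s1 = a.(b.b.0)\{a} | ··a··> s2
  s2 = (b.b.0)\{a} | ··b··> s3
  s3 = (b.0)\{a} | ··b··> s4
  s4 = 0\{a} | ∅
LTS(Q): 3 reachable states
  t0 = a.a.(a.b.0)\{a} | ··a··> t1
  t1 = a.(a.b.0)\{a} | ··a··> t2
  t2 = (a.b.0)\{a} | ∅
Bisimilarity quotient blocks:
  B0 = {s0}
  B1 = {s1}
  B2 = {s2}
  B3 = {s3}
  B4 = {s4, t2}
  B5 = {t0}
  B6 = {t1}
s0 ∈ B0, t0 ∈ B5 → different blocks

NO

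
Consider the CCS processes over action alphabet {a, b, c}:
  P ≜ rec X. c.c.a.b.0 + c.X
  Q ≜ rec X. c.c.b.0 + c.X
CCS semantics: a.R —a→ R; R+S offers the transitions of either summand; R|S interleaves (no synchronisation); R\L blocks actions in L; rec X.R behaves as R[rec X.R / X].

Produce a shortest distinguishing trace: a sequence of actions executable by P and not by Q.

cca

LTS(P): 5 reachable states
  p0 = rec X. c.c.a.b.0 + c.X :: --c--▸ p0, --c--▸ p1
  p1 = c.a.b.0 :: --c--▸ p2
  p2 = a.b.0 :: --a--▸ p3
  p3 = b.0 :: --b--▸ p4
  p4 = 0 :: stopped
LTS(Q): 4 reachable states
  q0 = rec X. c.c.b.0 + c.X :: --c--▸ q0, --c--▸ q1
  q1 = c.b.0 :: --c--▸ q2
  q2 = b.0 :: --b--▸ q3
  q3 = 0 :: stopped
Trace ⟨cca⟩ through P, begin at {p0}:
  step 1 (c): {p0, p1}
  step 2 (c): {p0, p1, p2}
  step 3 (a): {p3}
  ✓ P
Trace ⟨cca⟩ through Q, begin at {q0}:
  step 1 (c): {q0, q1}
  step 2 (c): {q0, q1, q2}
  step 3 (a): ∅  — Q cannot continue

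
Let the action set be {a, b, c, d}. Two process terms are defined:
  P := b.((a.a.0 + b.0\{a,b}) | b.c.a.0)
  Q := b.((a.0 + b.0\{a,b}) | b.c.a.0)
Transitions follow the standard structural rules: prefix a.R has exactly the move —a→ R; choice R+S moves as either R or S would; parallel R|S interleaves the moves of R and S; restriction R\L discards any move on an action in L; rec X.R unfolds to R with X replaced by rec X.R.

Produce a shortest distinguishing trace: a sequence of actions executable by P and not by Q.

baa

LTS(P): 17 reachable states
  m0 = b.((a.a.0 + b.0\{a,b}) | b.c.a.0) has moves -b-> m1
  m1 = (a.a.0 + b.0\{a,b}) | b.c.a.0 has moves -a-> m2, -b-> m3, -b-> m4
  m2 = a.0 | b.c.a.0 has moves -a-> m5, -b-> m6
  m3 = (a.a.0 + b.0\{a,b}) | c.a.0 has moves -a-> m6, -b-> m7, -c-> m8
  m4 = 0\{a,b} | b.c.a.0 has moves -b-> m7
  m5 = 0 | b.c.a.0 has moves -b-> m9
  m6 = a.0 | c.a.0 has moves -a-> m9, -c-> m10
  m7 = 0\{a,b} | c.a.0 has moves -c-> m11
  m8 = (a.a.0 + b.0\{a,b}) | a.0 has moves -a-> m10, -a-> m12, -b-> m11
  m9 = 0 | c.a.0 has moves -c-> m13
  m10 = a.0 | a.0 has moves -a-> m13, -a-> m14
  m11 = 0\{a,b} | a.0 has moves -a-> m15
  m12 = (a.a.0 + b.0\{a,b}) | 0 has moves -a-> m14, -b-> m15
  m13 = 0 | a.0 has moves -a-> m16
  m14 = a.0 | 0 has moves -a-> m16
  m15 = 0\{a,b} | 0 has moves ∅
  m16 = 0 | 0 has moves ∅
LTS(Q): 13 reachable states
  n0 = b.((a.0 + b.0\{a,b}) | b.c.a.0) has moves -b-> n1
  n1 = (a.0 + b.0\{a,b}) | b.c.a.0 has moves -a-> n2, -b-> n3, -b-> n4
  n2 = 0 | b.c.a.0 has moves -b-> n5
  n3 = (a.0 + b.0\{a,b}) | c.a.0 has moves -a-> n5, -b-> n6, -c-> n7
  n4 = 0\{a,b} | b.c.a.0 has moves -b-> n6
  n5 = 0 | c.a.0 has moves -c-> n8
  n6 = 0\{a,b} | c.a.0 has moves -c-> n9
  n7 = (a.0 + b.0\{a,b}) | a.0 has moves -a-> n10, -a-> n8, -b-> n9
  n8 = 0 | a.0 has moves -a-> n11
  n9 = 0\{a,b} | a.0 has moves -a-> n12
  n10 = (a.0 + b.0\{a,b}) | 0 has moves -a-> n11, -b-> n12
  n11 = 0 | 0 has moves ∅
  n12 = 0\{a,b} | 0 has moves ∅
Run σ = ⟨baa⟩ on P: start {m0}
  [1] b ⇒ {m1}
  [2] a ⇒ {m2}
  [3] a ⇒ {m5}
  — P admits the full trace.
Run σ = ⟨baa⟩ on Q: start {n0}
  [1] b ⇒ {n1}
  [2] a ⇒ {n2}
  [3] a ⇒ ∅  — Q cannot continue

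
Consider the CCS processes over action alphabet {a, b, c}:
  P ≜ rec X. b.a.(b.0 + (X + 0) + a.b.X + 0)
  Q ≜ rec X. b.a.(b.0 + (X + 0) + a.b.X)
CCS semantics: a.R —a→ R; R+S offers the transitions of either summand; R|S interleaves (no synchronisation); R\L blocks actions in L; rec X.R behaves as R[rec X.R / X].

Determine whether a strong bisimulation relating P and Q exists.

YES

P's transition system — 5 states:
  u0 = rec X. b.a.(b.0 + (X + 0) + a.b.X + 0) ⊢ —b→ u1
  u1 = a.(b.0 + ((rec X. b.a.(b.0 + (X + 0) + a.b.X + 0)) + 0) + a.b.(rec X. b.a.(b.0 + (X + 0) + a.b.X + 0)) + 0) ⊢ —a→ u2
  u2 = b.0 + ((rec X. b.a.(b.0 + (X + 0) + a.b.X + 0)) + 0) + a.b.(rec X. b.a.(b.0 + (X + 0) + a.b.X + 0)) + 0 ⊢ —a→ u3, —b→ u1, —b→ u4
  u3 = b.(rec X. b.a.(b.0 + (X + 0) + a.b.X + 0)) ⊢ —b→ u0
  u4 = 0 ⊢ ∅
Q's transition system — 5 states:
  v0 = rec X. b.a.(b.0 + (X + 0) + a.b.X) ⊢ —b→ v1
  v1 = a.(b.0 + ((rec X. b.a.(b.0 + (X + 0) + a.b.X)) + 0) + a.b.(rec X. b.a.(b.0 + (X + 0) + a.b.X))) ⊢ —a→ v2
  v2 = b.0 + ((rec X. b.a.(b.0 + (X + 0) + a.b.X)) + 0) + a.b.(rec X. b.a.(b.0 + (X + 0) + a.b.X)) ⊢ —a→ v3, —b→ v1, —b→ v4
  v3 = b.(rec X. b.a.(b.0 + (X + 0) + a.b.X)) ⊢ —b→ v0
  v4 = 0 ⊢ ∅
Partition-refinement fixed point:
  B0 = {u0, v0}
  B1 = {u1, v1}
  B2 = {u2, v2}
  B3 = {u3, v3}
  B4 = {u4, v4}
u0 ∈ B0, v0 ∈ B0 → same block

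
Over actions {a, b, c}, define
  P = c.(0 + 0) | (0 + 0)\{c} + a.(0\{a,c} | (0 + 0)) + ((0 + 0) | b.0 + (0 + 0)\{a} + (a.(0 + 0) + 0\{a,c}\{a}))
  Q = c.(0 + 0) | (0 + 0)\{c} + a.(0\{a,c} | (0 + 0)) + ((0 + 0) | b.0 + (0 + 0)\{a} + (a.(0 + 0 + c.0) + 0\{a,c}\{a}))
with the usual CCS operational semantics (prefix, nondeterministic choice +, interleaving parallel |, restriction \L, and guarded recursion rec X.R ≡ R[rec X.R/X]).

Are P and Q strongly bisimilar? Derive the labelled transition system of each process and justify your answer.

P's transition system — 5 states:
  p0 = c.(0 + 0) | (0 + 0)\{c} + a.(0\{a,c} | (0 + 0)) + ((0 + 0) | b.0 + (0 + 0)\{a} + (a.(0 + 0) + 0\{a,c}\{a})) | —a→ p1, —a→ p2, —b→ p3, —c→ p4
  p1 = 0 + 0 | stopped
  p2 = 0\{a,c} | (0 + 0) | stopped
  p3 = (0 + 0) | 0 | stopped
  p4 = (0 + 0) | (0 + 0)\{c} | stopped
Q's transition system — 6 states:
  q0 = c.(0 + 0) | (0 + 0)\{c} + a.(0\{a,c} | (0 + 0)) + ((0 + 0) | b.0 + (0 + 0)\{a} + (a.(0 + 0 + c.0) + 0\{a,c}\{a})) | —a→ q1, —a→ q2, —b→ q3, —c→ q4
  q1 = 0 + 0 + c.0 | —c→ q5
  q2 = 0\{a,c} | (0 + 0) | stopped
  q3 = (0 + 0) | 0 | stopped
  q4 = (0 + 0) | (0 + 0)\{c} | stopped
  q5 = 0 | stopped
Bisimilarity quotient blocks:
  B0 = {p0}
  B1 = {p1, p2, p3, p4, q2, q3, q4, q5}
  B2 = {q0}
  B3 = {q1}
p0 ∈ B0, q0 ∈ B2 → different blocks

NO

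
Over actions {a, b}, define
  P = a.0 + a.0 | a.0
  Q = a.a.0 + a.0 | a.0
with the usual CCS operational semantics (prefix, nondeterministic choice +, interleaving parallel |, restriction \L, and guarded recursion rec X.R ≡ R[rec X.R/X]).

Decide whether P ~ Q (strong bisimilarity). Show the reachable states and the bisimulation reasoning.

P's transition system — 5 states:
  m0 = a.0 + a.0 | a.0 :: —a→ m1, —a→ m2, —a→ m3
  m1 = 0 :: (no moves)
  m2 = 0 | a.0 :: —a→ m4
  m3 = a.0 | 0 :: —a→ m4
  m4 = 0 | 0 :: (no moves)
Q's transition system — 6 states:
  n0 = a.a.0 + a.0 | a.0 :: —a→ n1, —a→ n2, —a→ n3
  n1 = 0 | a.0 :: —a→ n4
  n2 = a.0 :: —a→ n5
  n3 = a.0 | 0 :: —a→ n4
  n4 = 0 | 0 :: (no moves)
  n5 = 0 :: (no moves)
Bisimilarity quotient blocks:
  B0 = {m0}
  B1 = {m1, m4, n4, n5}
  B2 = {m2, m3, n1, n2, n3}
  B3 = {n0}
m0 ∈ B0, n0 ∈ B3 → different blocks

NO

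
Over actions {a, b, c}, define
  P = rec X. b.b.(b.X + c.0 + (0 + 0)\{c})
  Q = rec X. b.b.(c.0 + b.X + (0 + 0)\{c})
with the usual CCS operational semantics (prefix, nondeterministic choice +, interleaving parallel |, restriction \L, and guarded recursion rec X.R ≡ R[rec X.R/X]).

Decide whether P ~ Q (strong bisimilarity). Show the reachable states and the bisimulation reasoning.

YES

Reachable graph of P (4 states):
  s0 = rec X. b.b.(b.X + c.0 + (0 + 0)\{c}) → —b→ s1
  s1 = b.(b.(rec X. b.b.(b.X + c.0 + (0 + 0)\{c})) + c.0 + (0 + 0)\{c}) → —b→ s2
  s2 = b.(rec X. b.b.(b.X + c.0 + (0 + 0)\{c})) + c.0 + (0 + 0)\{c} → —b→ s0, —c→ s3
  s3 = 0 → ·
Reachable graph of Q (4 states):
  t0 = rec X. b.b.(c.0 + b.X + (0 + 0)\{c}) → —b→ t1
  t1 = b.(c.0 + b.(rec X. b.b.(c.0 + b.X + (0 + 0)\{c})) + (0 + 0)\{c}) → —b→ t2
  t2 = c.0 + b.(rec X. b.b.(c.0 + b.X + (0 + 0)\{c})) + (0 + 0)\{c} → —b→ t0, —c→ t3
  t3 = 0 → ·
Bisimilarity quotient blocks:
  B0 = {s0, t0}
  B1 = {s1, t1}
  B2 = {s2, t2}
  B3 = {s3, t3}
s0 ∈ B0, t0 ∈ B0 → same block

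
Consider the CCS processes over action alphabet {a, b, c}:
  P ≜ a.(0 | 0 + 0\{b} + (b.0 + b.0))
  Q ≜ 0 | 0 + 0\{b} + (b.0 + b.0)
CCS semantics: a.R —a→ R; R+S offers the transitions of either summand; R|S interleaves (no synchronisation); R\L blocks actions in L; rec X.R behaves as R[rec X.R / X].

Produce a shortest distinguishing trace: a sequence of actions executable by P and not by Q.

a

Reachable graph of P (3 states):
  p0 = a.(0 | 0 + 0\{b} + (b.0 + b.0)) has moves -a-> p1
  p1 = 0 | 0 + 0\{b} + (b.0 + b.0) has moves -b-> p2
  p2 = 0 has moves (no moves)
Reachable graph of Q (2 states):
  q0 = 0 | 0 + 0\{b} + (b.0 + b.0) has moves -b-> q1
  q1 = 0 has moves (no moves)
Executing a from P (initial set {p0}):
  after a @ step 1: {p1}
  — P admits the full trace.
Executing a from Q (initial set {q0}):
  after a @ step 1: no successor for Q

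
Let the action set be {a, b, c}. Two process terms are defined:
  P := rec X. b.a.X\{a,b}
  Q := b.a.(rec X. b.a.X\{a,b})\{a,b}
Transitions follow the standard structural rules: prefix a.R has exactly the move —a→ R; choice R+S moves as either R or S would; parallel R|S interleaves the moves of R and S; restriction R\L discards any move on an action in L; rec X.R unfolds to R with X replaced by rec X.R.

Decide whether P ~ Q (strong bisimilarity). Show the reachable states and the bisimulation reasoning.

P ~ Q

P's transition system — 3 states:
  m0 = rec X. b.a.X\{a,b} :: =b=> m1
  m1 = a.(rec X. b.a.X\{a,b})\{a,b} :: =a=> m2
  m2 = (rec X. b.a.X\{a,b})\{a,b} :: stopped
Q's transition system — 3 states:
  n0 = b.a.(rec X. b.a.X\{a,b})\{a,b} :: =b=> n1
  n1 = a.(rec X. b.a.X\{a,b})\{a,b} :: =a=> n2
  n2 = (rec X. b.a.X\{a,b})\{a,b} :: stopped
Bisimilarity quotient blocks:
  B0 = {m0, n0}
  B1 = {m1, n1}
  B2 = {m2, n2}
m0 ∈ B0, n0 ∈ B0 → same block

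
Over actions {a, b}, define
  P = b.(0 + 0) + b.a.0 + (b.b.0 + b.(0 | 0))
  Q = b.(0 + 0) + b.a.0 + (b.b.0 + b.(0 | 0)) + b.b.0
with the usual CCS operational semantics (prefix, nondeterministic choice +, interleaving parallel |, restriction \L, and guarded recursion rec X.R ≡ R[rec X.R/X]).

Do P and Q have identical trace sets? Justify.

Reachable graph of P (6 states):
  s0 = b.(0 + 0) + b.a.0 + (b.b.0 + b.(0 | 0)) has moves -b-> s1, -b-> s2, -b-> s3, -b-> s4
  s1 = 0 + 0 has moves ·
  s2 = 0 | 0 has moves ·
  s3 = a.0 has moves -a-> s5
  s4 = b.0 has moves -b-> s5
  s5 = 0 has moves ·
Reachable graph of Q (6 states):
  t0 = b.(0 + 0) + b.a.0 + (b.b.0 + b.(0 | 0)) + b.b.0 has moves -b-> t1, -b-> t2, -b-> t3, -b-> t4
  t1 = 0 + 0 has moves ·
  t2 = 0 | 0 has moves ·
  t3 = a.0 has moves -a-> t5
  t4 = b.0 has moves -b-> t5
  t5 = 0 has moves ·
Coarsest stable partition (strong bisimilarity classes):
  B0 = {s0, t0}
  B1 = {s1, s2, s5, t1, t2, t5}
  B2 = {s3, t3}
  B3 = {s4, t4}
s0 ∈ B0, t0 ∈ B0 → same block
Bisimilar ⇒ trace-equivalent.

trace-equivalent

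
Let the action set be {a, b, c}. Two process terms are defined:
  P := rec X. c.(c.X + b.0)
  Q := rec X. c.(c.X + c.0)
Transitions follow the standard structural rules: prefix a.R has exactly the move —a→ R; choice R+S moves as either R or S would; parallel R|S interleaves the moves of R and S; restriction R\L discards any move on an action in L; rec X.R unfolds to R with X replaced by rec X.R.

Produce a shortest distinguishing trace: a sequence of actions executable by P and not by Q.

LTS(P): 3 reachable states
  u0 = rec X. c.(c.X + b.0) :: —c→ u1
  u1 = c.(rec X. c.(c.X + b.0)) + b.0 :: —b→ u2, —c→ u0
  u2 = 0 :: stopped
LTS(Q): 3 reachable states
  v0 = rec X. c.(c.X + c.0) :: —c→ v1
  v1 = c.(rec X. c.(c.X + c.0)) + c.0 :: —c→ v0, —c→ v2
  v2 = 0 :: stopped
Trace ⟨cb⟩ through P, begin at {u0}:
  after c @ step 1: {u1}
  after b @ step 2: {u2}
  ✓ P
Trace ⟨cb⟩ through Q, begin at {v0}:
  after c @ step 1: {v1}
  after b @ step 2: no successor for Q

cb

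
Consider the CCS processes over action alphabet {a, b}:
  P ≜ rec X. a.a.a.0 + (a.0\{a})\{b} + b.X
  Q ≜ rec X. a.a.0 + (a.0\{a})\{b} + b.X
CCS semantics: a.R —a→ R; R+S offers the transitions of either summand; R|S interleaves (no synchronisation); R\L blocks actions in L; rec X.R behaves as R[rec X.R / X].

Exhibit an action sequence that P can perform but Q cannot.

Reachable graph of P (5 states):
  p0 = rec X. a.a.a.0 + (a.0\{a})\{b} + b.X ⊢ --a--▸ p1, --a--▸ p2, --b--▸ p0
  p1 = 0\{a}\{b} ⊢ ∅
  p2 = a.a.0 ⊢ --a--▸ p3
  p3 = a.0 ⊢ --a--▸ p4
  p4 = 0 ⊢ ∅
Reachable graph of Q (4 states):
  q0 = rec X. a.a.0 + (a.0\{a})\{b} + b.X ⊢ --a--▸ q1, --a--▸ q2, --b--▸ q0
  q1 = 0\{a}\{b} ⊢ ∅
  q2 = a.0 ⊢ --a--▸ q3
  q3 = 0 ⊢ ∅
Run σ = ⟨aaa⟩ on P: start {p0}
  step 1 (a): {p1, p2}
  step 2 (a): {p3}
  step 3 (a): {p4}
  ✓ P
Run σ = ⟨aaa⟩ on Q: start {q0}
  step 1 (a): {q1, q2}
  step 2 (a): {q3}
  step 3 (a): ∅ (Q stuck)

aaa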